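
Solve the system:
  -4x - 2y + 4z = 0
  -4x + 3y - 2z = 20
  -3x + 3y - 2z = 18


Using Cramer's rule. Expand each determinant along the first row.
D  = (-4)*[3*(-2) - (-2)*3] - (-2)*[(-4)*(-2) - (-2)*(-3)] + 4*[(-4)*3 - 3*(-3)]
  = (-4)*(0) - (-2)*(2) + 4*(-3) = -8
Dx = 0*[3*(-2) - (-2)*3] - (-2)*[20*(-2) - (-2)*18] + 4*[20*3 - 3*18]
  = 0*(0) - (-2)*(-4) + 4*(6) = 16
Dy = (-4)*[20*(-2) - (-2)*18] - 0*[(-4)*(-2) - (-2)*(-3)] + 4*[(-4)*18 - 20*(-3)]
  = (-4)*(-4) - 0*(2) + 4*(-12) = -32
Dz = (-4)*[3*18 - 20*3] - (-2)*[(-4)*18 - 20*(-3)] + 0*[(-4)*3 - 3*(-3)]
  = (-4)*(-6) - (-2)*(-12) + 0*(-3) = 0
x = Dx/D = 16/-8 = -2, y = Dy/D = -32/-8 = 4, z = Dz/D = 0/-8 = 0
Check eq1: (-4)(-2) + (-2)(4) + (4)(0) = 0 = 0 ✓
Check eq2: (-4)(-2) + (3)(4) + (-2)(0) = 20 = 20 ✓
Check eq3: (-3)(-2) + (3)(4) + (-2)(0) = 18 = 18 ✓

x = -2, y = 4, z = 0


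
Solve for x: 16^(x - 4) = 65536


Express both sides with the same base.
65536 = 16^4
Since the bases match, equate exponents: x - 4 = 4
So x = 4 - (-4) = 8

x = 8


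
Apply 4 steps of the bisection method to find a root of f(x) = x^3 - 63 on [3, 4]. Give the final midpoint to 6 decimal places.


f(x) = x^3 - 63
f(3) = -36 < 0
f(4) = 1 > 0

Step 1: midpoint = (3.000000 + 4.000000)/2 = 3.500000
  f(3.500000) = -20.125000
  f(mid) < 0, so root is in [3.500000, 4.000000]

Step 2: midpoint = (3.500000 + 4.000000)/2 = 3.750000
  f(3.750000) = -10.265625
  f(mid) < 0, so root is in [3.750000, 4.000000]

Step 3: midpoint = (3.750000 + 4.000000)/2 = 3.875000
  f(3.875000) = -4.814453
  f(mid) < 0, so root is in [3.875000, 4.000000]

Step 4: midpoint = (3.875000 + 4.000000)/2 = 3.937500
  f(3.937500) = -1.953369
  f(mid) < 0, so root is in [3.937500, 4.000000]

midpoint = 3.937500


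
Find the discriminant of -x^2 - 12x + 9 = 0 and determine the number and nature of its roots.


For ax^2 + bx + c = 0, discriminant D = b^2 - 4ac
Here a = -1, b = -12, c = 9
D = (-12)^2 - 4(-1)(9) = 144 + 36 = 180

D = 180 > 0 but not a perfect square
The equation has 2 distinct real irrational roots.

Discriminant = 180, 2 distinct real irrational roots


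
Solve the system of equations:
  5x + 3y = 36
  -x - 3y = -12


Using Cramer's rule:
Determinant D = (5)(-3) - (-1)(3) = -15 + 3 = -12
Dx = (36)(-3) - (-12)(3) = -108 + 36 = -72
Dy = (5)(-12) - (-1)(36) = -60 + 36 = -24
x = Dx/D = -72/-12 = 6
y = Dy/D = -24/-12 = 2

x = 6, y = 2


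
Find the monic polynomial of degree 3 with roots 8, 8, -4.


A monic polynomial with roots 8, 8, -4 is:
p(x) = (x - 8)(x - 8)(x + 4)
After multiplying by (x - 8): x - 8
After multiplying by (x - 8): x^2 - 16x + 64
After multiplying by (x + 4): x^3 - 12x^2 + 256

x^3 - 12x^2 + 256


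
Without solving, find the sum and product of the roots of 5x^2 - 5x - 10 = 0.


By Vieta's formulas for ax^2 + bx + c = 0:
  Sum of roots = -b/a
  Product of roots = c/a

Here a = 5, b = -5, c = -10
Sum = -(-5)/5 = 1
Product = -10/5 = -2

Sum = 1, Product = -2


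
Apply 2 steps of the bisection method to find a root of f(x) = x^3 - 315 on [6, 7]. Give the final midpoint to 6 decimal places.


f(x) = x^3 - 315
f(6) = -99 < 0
f(7) = 28 > 0

Step 1: midpoint = (6.000000 + 7.000000)/2 = 6.500000
  f(6.500000) = -40.375000
  f(mid) < 0, so root is in [6.500000, 7.000000]

Step 2: midpoint = (6.500000 + 7.000000)/2 = 6.750000
  f(6.750000) = -7.453125
  f(mid) < 0, so root is in [6.750000, 7.000000]

midpoint = 6.750000


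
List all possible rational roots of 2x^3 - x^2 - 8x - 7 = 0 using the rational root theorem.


Rational root theorem: possible roots are ±p/q where:
  p divides the constant term (-7): p ∈ {1, 7}
  q divides the leading coefficient (2): q ∈ {1, 2}

All possible rational roots: -7, -7/2, -1, -1/2, 1/2, 1, 7/2, 7

-7, -7/2, -1, -1/2, 1/2, 1, 7/2, 7


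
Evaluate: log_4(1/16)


We need the exponent such that 4^? = 1/16
4^(-2) = 1/4^2 = 1/16
Therefore log_4(1/16) = -2

-2


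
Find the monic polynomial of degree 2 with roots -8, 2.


A monic polynomial with roots -8, 2 is:
p(x) = (x + 8)(x - 2)
After multiplying by (x + 8): x + 8
After multiplying by (x - 2): x^2 + 6x - 16

x^2 + 6x - 16


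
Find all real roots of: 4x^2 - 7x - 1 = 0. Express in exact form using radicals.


Using the quadratic formula: x = (-b ± sqrt(b^2 - 4ac)) / (2a)
Here a = 4, b = -7, c = -1
Discriminant = b^2 - 4ac = (-7)^2 - 4(4)(-1) = 49 + 16 = 65
Since discriminant = 65 > 0, there are two real roots.
x = (7 ± sqrt(65)) / 8
Numerically: x ≈ 1.8828 or x ≈ -0.1328

x = (7 + sqrt(65)) / 8 or x = (7 - sqrt(65)) / 8


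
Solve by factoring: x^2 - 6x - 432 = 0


We need two numbers that multiply to -432 and add to -6.
Those numbers are -24 and 18 (since (-24) * 18 = -432 and (-24) + 18 = -6).
So x^2 - 6x - 432 = (x - 24)(x + 18) = 0
Setting each factor to zero: x = 24 or x = -18

x = -18, x = 24


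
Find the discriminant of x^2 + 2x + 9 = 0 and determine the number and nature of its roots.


For ax^2 + bx + c = 0, discriminant D = b^2 - 4ac
Here a = 1, b = 2, c = 9
D = (2)^2 - 4(1)(9) = 4 - 36 = -32

D = -32 < 0
The equation has no real roots (2 complex conjugate roots).

Discriminant = -32, no real roots (2 complex conjugate roots)


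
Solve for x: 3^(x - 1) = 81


Express both sides with the same base.
81 = 3^4
Since the bases match, equate exponents: x - 1 = 4
So x = 4 - (-1) = 5

x = 5


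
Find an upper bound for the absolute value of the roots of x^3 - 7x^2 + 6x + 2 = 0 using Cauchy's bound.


Cauchy's bound: all roots r satisfy |r| <= 1 + max(|a_i/a_n|) for i = 0,...,n-1
where a_n is the leading coefficient.

Coefficients: [1, -7, 6, 2]
Leading coefficient a_n = 1
Ratios |a_i/a_n|: 7, 6, 2
Maximum ratio: 7
Cauchy's bound: |r| <= 1 + 7 = 8

Upper bound = 8


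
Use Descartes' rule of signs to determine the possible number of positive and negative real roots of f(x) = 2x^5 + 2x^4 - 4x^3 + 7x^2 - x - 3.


Descartes' rule of signs:

For positive roots, count sign changes in f(x) = 2x^5 + 2x^4 - 4x^3 + 7x^2 - x - 3:
Signs of coefficients: +, +, -, +, -, -
Number of sign changes: 3
Possible positive real roots: 3, 1

For negative roots, examine f(-x) = -2x^5 + 2x^4 + 4x^3 + 7x^2 + x - 3:
Signs of coefficients: -, +, +, +, +, -
Number of sign changes: 2
Possible negative real roots: 2, 0

Positive roots: 3 or 1; Negative roots: 2 or 0


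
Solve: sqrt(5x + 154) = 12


Square both sides: 5x + 154 = 12^2 = 144
5x = 144 - 154 = -10
x = -2
Check: sqrt(5*(-2) + 154) = sqrt(144) = 12 ✓

x = -2


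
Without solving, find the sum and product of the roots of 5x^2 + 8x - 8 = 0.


By Vieta's formulas for ax^2 + bx + c = 0:
  Sum of roots = -b/a
  Product of roots = c/a

Here a = 5, b = 8, c = -8
Sum = -(8)/5 = -8/5
Product = -8/5 = -8/5

Sum = -8/5, Product = -8/5


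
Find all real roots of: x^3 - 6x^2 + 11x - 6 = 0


Let p(x) = x^3 - 6x^2 + 11x - 6. By the rational root theorem (leading coefficient 1), any rational root is an integer divisor of 6: try ±1, ±2, ... in turn.
Test x = 1: value = 0 ✓, so (x - 1) is a factor.
Synthetic division by (x - 1): bring down 1; 1(1) - 6 = -5; (-5)(1) + 11 = 6; 6(1) - 6 = 0 → quotient x^2 - 5x + 6, remainder 0.
Solve the quadratic x^2 - 5x + 6 = 0: discriminant = (-5)^2 - 4(1)(6) = 25 - 24 = 1.
sqrt(1) = 1, so x = (5 ± 1)/2: x = 3 or x = 2.

x = 1, x = 2, x = 3


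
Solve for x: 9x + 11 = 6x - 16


Starting with: 9x + 11 = 6x - 16
Move all x terms to left: (9 - 6)x = -16 - 11
Simplify: 3x = -27
Divide both sides by 3: x = -9

x = -9


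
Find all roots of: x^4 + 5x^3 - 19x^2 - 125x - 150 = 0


Let p(x) = x^4 + 5x^3 - 19x^2 - 125x - 150. By the rational root theorem (leading coefficient 1), any rational root is an integer divisor of 150: try ±1, ±2, ... in turn.
Test x = 1: value = -288 ≠ 0.
Test x = -1: value = -48 ≠ 0.
Test x = 2: value = -420 ≠ 0.
Test x = -2: value = 0 ✓, so (x + 2) is a factor.
Synthetic division by (x + 2): bring down 1; 1(-2) + 5 = 3; 3(-2) - 19 = -25; (-25)(-2) - 125 = -75; (-75)(-2) - 150 = 0 → quotient x^3 + 3x^2 - 25x - 75, remainder 0.
Continue with the quotient x^3 + 3x^2 - 25x - 75 (candidates must divide 75).
Test x = 3: value = -96 ≠ 0.
Test x = -3: value = 0 ✓, so (x + 3) is a factor.
Synthetic division by (x + 3): bring down 1; 1(-3) + 3 = 0; 0(-3) - 25 = -25; (-25)(-3) - 75 = 0 → quotient x^2 - 25, remainder 0.
Solve the quadratic x^2 - 25 = 0: discriminant = 0^2 - 4(1)(-25) = 0 + 100 = 100.
sqrt(100) = 10, so x = (0 ± 10)/2: x = 5 or x = -5.
Collecting all roots found:

x = -5, x = -3, x = -2, x = 5


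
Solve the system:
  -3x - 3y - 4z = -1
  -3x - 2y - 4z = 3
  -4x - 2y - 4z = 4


Using Cramer's rule. Expand each determinant along the first row.
D  = (-3)*[(-2)*(-4) - (-4)*(-2)] - (-3)*[(-3)*(-4) - (-4)*(-4)] + (-4)*[(-3)*(-2) - (-2)*(-4)]
  = (-3)*(0) - (-3)*(-4) + (-4)*(-2) = -4
Dx = (-1)*[(-2)*(-4) - (-4)*(-2)] - (-3)*[3*(-4) - (-4)*4] + (-4)*[3*(-2) - (-2)*4]
  = (-1)*(0) - (-3)*(4) + (-4)*(2) = 4
Dy = (-3)*[3*(-4) - (-4)*4] - (-1)*[(-3)*(-4) - (-4)*(-4)] + (-4)*[(-3)*4 - 3*(-4)]
  = (-3)*(4) - (-1)*(-4) + (-4)*(0) = -16
Dz = (-3)*[(-2)*4 - 3*(-2)] - (-3)*[(-3)*4 - 3*(-4)] + (-1)*[(-3)*(-2) - (-2)*(-4)]
  = (-3)*(-2) - (-3)*(0) + (-1)*(-2) = 8
x = Dx/D = 4/-4 = -1, y = Dy/D = -16/-4 = 4, z = Dz/D = 8/-4 = -2
Check eq1: (-3)(-1) + (-3)(4) + (-4)(-2) = -1 = -1 ✓
Check eq2: (-3)(-1) + (-2)(4) + (-4)(-2) = 3 = 3 ✓
Check eq3: (-4)(-1) + (-2)(4) + (-4)(-2) = 4 = 4 ✓

x = -1, y = 4, z = -2


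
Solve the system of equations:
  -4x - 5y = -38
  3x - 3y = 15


Using Cramer's rule:
Determinant D = (-4)(-3) - (3)(-5) = 12 + 15 = 27
Dx = (-38)(-3) - (15)(-5) = 114 + 75 = 189
Dy = (-4)(15) - (3)(-38) = -60 + 114 = 54
x = Dx/D = 189/27 = 7
y = Dy/D = 54/27 = 2

x = 7, y = 2


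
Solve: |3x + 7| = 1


An absolute value equation |expr| = 1 gives two cases:
Case 1: 3x + 7 = 1
  3x = -6, so x = -2
Case 2: 3x + 7 = -1
  3x = -8, so x = -8/3

x = -8/3, x = -2


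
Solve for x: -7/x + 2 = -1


Subtract 2 from both sides: -7/x = -3
Multiply both sides by x: -7 = -3 * x
Divide by -3: x = 7/3

x = 7/3


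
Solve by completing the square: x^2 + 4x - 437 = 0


Start: x^2 + 4x - 437 = 0
Move constant: x^2 + 4x = 437
Half of 4 is 2, squared is 4
Add 4 to both sides: x^2 + 4x + 4 = 441
(x + 2)^2 = 441
x + 2 = ±21
x = -2 + 21 = 19 or x = -2 - 21 = -23

x = -23, x = 19


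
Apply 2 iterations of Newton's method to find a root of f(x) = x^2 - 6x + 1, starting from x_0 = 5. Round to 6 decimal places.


Newton's method: x_(n+1) = x_n - f(x_n)/f'(x_n)
f(x) = x^2 - 6x + 1
f'(x) = 2x - 6

Iteration 1:
  f(5.000000) = -4.000000
  f'(5.000000) = 4.000000
  x_1 = 5.000000 - (-4.000000)/(4.000000) = 6.000000

Iteration 2:
  f(6.000000) = 1.000000
  f'(6.000000) = 6.000000
  x_2 = 6.000000 - (1.000000)/(6.000000) = 5.833333

x_2 = 5.833333


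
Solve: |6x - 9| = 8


An absolute value equation |expr| = 8 gives two cases:
Case 1: 6x - 9 = 8
  6x = 17, so x = 17/6
Case 2: 6x - 9 = -8
  6x = 1, so x = 1/6

x = 1/6, x = 17/6


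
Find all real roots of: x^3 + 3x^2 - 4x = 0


The constant term is 0, so x = 0 is a root. Factor out x:
  x(x^2 + 3x - 4) = 0
Solve the quadratic x^2 + 3x - 4 = 0: discriminant = 3^2 - 4(1)(-4) = 9 + 16 = 25.
sqrt(25) = 5, so x = (-3 ± 5)/2: x = 1 or x = -4.

x = -4, x = 0, x = 1


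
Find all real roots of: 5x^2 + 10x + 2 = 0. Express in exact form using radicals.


Using the quadratic formula: x = (-b ± sqrt(b^2 - 4ac)) / (2a)
Here a = 5, b = 10, c = 2
Discriminant = b^2 - 4ac = 10^2 - 4(5)(2) = 100 - 40 = 60
Since discriminant = 60 > 0, there are two real roots.
x = (-10 ± 2*sqrt(15)) / 10
Simplifying: x = (-5 ± sqrt(15)) / 5
Numerically: x ≈ -0.2254 or x ≈ -1.7746

x = (-5 + sqrt(15)) / 5 or x = (-5 - sqrt(15)) / 5


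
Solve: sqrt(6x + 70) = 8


Square both sides: 6x + 70 = 8^2 = 64
6x = 64 - 70 = -6
x = -1
Check: sqrt(6*(-1) + 70) = sqrt(64) = 8 ✓

x = -1


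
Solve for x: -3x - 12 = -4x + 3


Starting with: -3x - 12 = -4x + 3
Move all x terms to left: (-3 + 4)x = 3 + 12
Simplify: x = 15
Divide both sides by 1: x = 15

x = 15


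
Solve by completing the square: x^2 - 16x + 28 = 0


Start: x^2 - 16x + 28 = 0
Move constant: x^2 - 16x = -28
Half of -16 is -8, squared is 64
Add 64 to both sides: x^2 - 16x + 64 = 36
(x - 8)^2 = 36
x - 8 = ±6
x = 8 + 6 = 14 or x = 8 - 6 = 2

x = 2, x = 14


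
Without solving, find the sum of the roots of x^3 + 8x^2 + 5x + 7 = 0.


By Vieta's formulas for x^3 + bx^2 + cx + d = 0:
  r1 + r2 + r3 = -b/a = -8
  r1*r2 + r1*r3 + r2*r3 = c/a = 5
  r1*r2*r3 = -d/a = -7


Sum = -8


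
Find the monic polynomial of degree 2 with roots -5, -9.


A monic polynomial with roots -5, -9 is:
p(x) = (x + 5)(x + 9)
After multiplying by (x + 5): x + 5
After multiplying by (x + 9): x^2 + 14x + 45

x^2 + 14x + 45


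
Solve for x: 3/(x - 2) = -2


Multiply both sides by (x - 2): 3 = -2(x - 2)
Distribute: 3 = -2x + 4
-2x = 3 - 4 = -1
x = 1/2

x = 1/2


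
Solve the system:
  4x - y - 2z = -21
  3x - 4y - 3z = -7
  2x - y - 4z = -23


Using Cramer's rule. Expand each determinant along the first row.
D  = 4*[(-4)*(-4) - (-3)*(-1)] - (-1)*[3*(-4) - (-3)*2] + (-2)*[3*(-1) - (-4)*2]
  = 4*(13) - (-1)*(-6) + (-2)*(5) = 36
Dx = (-21)*[(-4)*(-4) - (-3)*(-1)] - (-1)*[(-7)*(-4) - (-3)*(-23)] + (-2)*[(-7)*(-1) - (-4)*(-23)]
  = (-21)*(13) - (-1)*(-41) + (-2)*(-85) = -144
Dy = 4*[(-7)*(-4) - (-3)*(-23)] - (-21)*[3*(-4) - (-3)*2] + (-2)*[3*(-23) - (-7)*2]
  = 4*(-41) - (-21)*(-6) + (-2)*(-55) = -180
Dz = 4*[(-4)*(-23) - (-7)*(-1)] - (-1)*[3*(-23) - (-7)*2] + (-21)*[3*(-1) - (-4)*2]
  = 4*(85) - (-1)*(-55) + (-21)*(5) = 180
x = Dx/D = -144/36 = -4, y = Dy/D = -180/36 = -5, z = Dz/D = 180/36 = 5
Check eq1: (4)(-4) + (-1)(-5) + (-2)(5) = -21 = -21 ✓
Check eq2: (3)(-4) + (-4)(-5) + (-3)(5) = -7 = -7 ✓
Check eq3: (2)(-4) + (-1)(-5) + (-4)(5) = -23 = -23 ✓

x = -4, y = -5, z = 5


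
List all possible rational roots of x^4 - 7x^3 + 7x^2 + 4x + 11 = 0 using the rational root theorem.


Rational root theorem: possible roots are ±p/q where:
  p divides the constant term (11): p ∈ {1, 11}
  q divides the leading coefficient (1): q ∈ {1}

All possible rational roots: -11, -1, 1, 11

-11, -1, 1, 11


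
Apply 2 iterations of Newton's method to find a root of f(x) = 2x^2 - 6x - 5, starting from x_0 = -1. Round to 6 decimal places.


Newton's method: x_(n+1) = x_n - f(x_n)/f'(x_n)
f(x) = 2x^2 - 6x - 5
f'(x) = 4x - 6

Iteration 1:
  f(-1.000000) = 3.000000
  f'(-1.000000) = -10.000000
  x_1 = -1.000000 - (3.000000)/(-10.000000) = -0.700000

Iteration 2:
  f(-0.700000) = 0.180000
  f'(-0.700000) = -8.800000
  x_2 = -0.700000 - (0.180000)/(-8.800000) = -0.679545

x_2 = -0.679545


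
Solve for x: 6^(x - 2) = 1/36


Express both sides with the same base.
1/36 = 6^(-2)
Since the bases match, equate exponents: x - 2 = -2
So x = -2 - (-2) = 0

x = 0


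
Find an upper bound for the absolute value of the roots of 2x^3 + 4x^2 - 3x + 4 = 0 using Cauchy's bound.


Cauchy's bound: all roots r satisfy |r| <= 1 + max(|a_i/a_n|) for i = 0,...,n-1
where a_n is the leading coefficient.

Coefficients: [2, 4, -3, 4]
Leading coefficient a_n = 2
Ratios |a_i/a_n|: 2, 3/2, 2
Maximum ratio: 2
Cauchy's bound: |r| <= 1 + 2 = 3

Upper bound = 3


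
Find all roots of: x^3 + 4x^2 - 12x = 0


The constant term is 0, so x = 0 is a root. Factor out x:
  x^2 + 4x - 12 = 0
Solve the quadratic x^2 + 4x - 12 = 0: discriminant = 4^2 - 4(1)(-12) = 16 + 48 = 64.
sqrt(64) = 8, so x = (-4 ± 8)/2: x = 2 or x = -6.
Collecting all roots found:

x = -6, x = 0, x = 2


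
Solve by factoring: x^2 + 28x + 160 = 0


We need two numbers that multiply to 160 and add to 28.
Those numbers are 20 and 8 (since 20 * 8 = 160 and 20 + 8 = 28).
So x^2 + 28x + 160 = (x + 20)(x + 8) = 0
Setting each factor to zero: x = -20 or x = -8

x = -20, x = -8


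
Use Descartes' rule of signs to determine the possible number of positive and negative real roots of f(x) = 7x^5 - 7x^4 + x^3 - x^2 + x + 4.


Descartes' rule of signs:

For positive roots, count sign changes in f(x) = 7x^5 - 7x^4 + x^3 - x^2 + x + 4:
Signs of coefficients: +, -, +, -, +, +
Number of sign changes: 4
Possible positive real roots: 4, 2, 0

For negative roots, examine f(-x) = -7x^5 - 7x^4 - x^3 - x^2 - x + 4:
Signs of coefficients: -, -, -, -, -, +
Number of sign changes: 1
Possible negative real roots: 1

Positive roots: 4 or 2 or 0; Negative roots: 1


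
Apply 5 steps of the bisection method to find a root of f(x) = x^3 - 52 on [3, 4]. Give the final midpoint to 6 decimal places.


f(x) = x^3 - 52
f(3) = -25 < 0
f(4) = 12 > 0

Step 1: midpoint = (3.000000 + 4.000000)/2 = 3.500000
  f(3.500000) = -9.125000
  f(mid) < 0, so root is in [3.500000, 4.000000]

Step 2: midpoint = (3.500000 + 4.000000)/2 = 3.750000
  f(3.750000) = 0.734375
  f(mid) > 0, so root is in [3.500000, 3.750000]

Step 3: midpoint = (3.500000 + 3.750000)/2 = 3.625000
  f(3.625000) = -4.365234
  f(mid) < 0, so root is in [3.625000, 3.750000]

Step 4: midpoint = (3.625000 + 3.750000)/2 = 3.687500
  f(3.687500) = -1.858643
  f(mid) < 0, so root is in [3.687500, 3.750000]

Step 5: midpoint = (3.687500 + 3.750000)/2 = 3.718750
  f(3.718750) = -0.573029
  f(mid) < 0, so root is in [3.718750, 3.750000]

midpoint = 3.718750


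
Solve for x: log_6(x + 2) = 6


Convert to exponential form: x + 2 = 6^6 = 46656
x = 46656 - 2 = 46654
Check: log_6(46654 + 2) = log_6(46656) = log_6(46656) = 6 ✓

x = 46654


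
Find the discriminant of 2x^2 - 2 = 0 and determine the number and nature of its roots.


For ax^2 + bx + c = 0, discriminant D = b^2 - 4ac
Here a = 2, b = 0, c = -2
D = (0)^2 - 4(2)(-2) = 0 + 16 = 16

D = 16 > 0 and is a perfect square (sqrt = 4)
The equation has 2 distinct real rational roots.

Discriminant = 16, 2 distinct real rational roots


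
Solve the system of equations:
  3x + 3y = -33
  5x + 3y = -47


Using Cramer's rule:
Determinant D = (3)(3) - (5)(3) = 9 - 15 = -6
Dx = (-33)(3) - (-47)(3) = -99 + 141 = 42
Dy = (3)(-47) - (5)(-33) = -141 + 165 = 24
x = Dx/D = 42/-6 = -7
y = Dy/D = 24/-6 = -4

x = -7, y = -4


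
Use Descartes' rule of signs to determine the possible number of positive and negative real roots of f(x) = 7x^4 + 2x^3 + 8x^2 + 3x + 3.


Descartes' rule of signs:

For positive roots, count sign changes in f(x) = 7x^4 + 2x^3 + 8x^2 + 3x + 3:
Signs of coefficients: +, +, +, +, +
Number of sign changes: 0
Possible positive real roots: 0

For negative roots, examine f(-x) = 7x^4 - 2x^3 + 8x^2 - 3x + 3:
Signs of coefficients: +, -, +, -, +
Number of sign changes: 4
Possible negative real roots: 4, 2, 0

Positive roots: 0; Negative roots: 4 or 2 or 0


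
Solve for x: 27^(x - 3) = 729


Express both sides with the same base.
729 = 27^2
Since the bases match, equate exponents: x - 3 = 2
So x = 2 - (-3) = 5

x = 5


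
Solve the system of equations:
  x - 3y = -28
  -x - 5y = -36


Using Cramer's rule:
Determinant D = (1)(-5) - (-1)(-3) = -5 - 3 = -8
Dx = (-28)(-5) - (-36)(-3) = 140 - 108 = 32
Dy = (1)(-36) - (-1)(-28) = -36 - 28 = -64
x = Dx/D = 32/-8 = -4
y = Dy/D = -64/-8 = 8

x = -4, y = 8


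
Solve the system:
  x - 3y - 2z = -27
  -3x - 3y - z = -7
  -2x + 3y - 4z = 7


Using Cramer's rule. Expand each determinant along the first row.
D  = 1*[(-3)*(-4) - (-1)*3] - (-3)*[(-3)*(-4) - (-1)*(-2)] + (-2)*[(-3)*3 - (-3)*(-2)]
  = 1*(15) - (-3)*(10) + (-2)*(-15) = 75
Dx = (-27)*[(-3)*(-4) - (-1)*3] - (-3)*[(-7)*(-4) - (-1)*7] + (-2)*[(-7)*3 - (-3)*7]
  = (-27)*(15) - (-3)*(35) + (-2)*(0) = -300
Dy = 1*[(-7)*(-4) - (-1)*7] - (-27)*[(-3)*(-4) - (-1)*(-2)] + (-2)*[(-3)*7 - (-7)*(-2)]
  = 1*(35) - (-27)*(10) + (-2)*(-35) = 375
Dz = 1*[(-3)*7 - (-7)*3] - (-3)*[(-3)*7 - (-7)*(-2)] + (-27)*[(-3)*3 - (-3)*(-2)]
  = 1*(0) - (-3)*(-35) + (-27)*(-15) = 300
x = Dx/D = -300/75 = -4, y = Dy/D = 375/75 = 5, z = Dz/D = 300/75 = 4
Check eq1: (1)(-4) + (-3)(5) + (-2)(4) = -27 = -27 ✓
Check eq2: (-3)(-4) + (-3)(5) + (-1)(4) = -7 = -7 ✓
Check eq3: (-2)(-4) + (3)(5) + (-4)(4) = 7 = 7 ✓

x = -4, y = 5, z = 4


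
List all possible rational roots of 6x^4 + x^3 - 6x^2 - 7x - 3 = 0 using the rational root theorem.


Rational root theorem: possible roots are ±p/q where:
  p divides the constant term (-3): p ∈ {1, 3}
  q divides the leading coefficient (6): q ∈ {1, 2, 3, 6}

All possible rational roots: -3, -3/2, -1, -1/2, -1/3, -1/6, 1/6, 1/3, 1/2, 1, 3/2, 3

-3, -3/2, -1, -1/2, -1/3, -1/6, 1/6, 1/3, 1/2, 1, 3/2, 3


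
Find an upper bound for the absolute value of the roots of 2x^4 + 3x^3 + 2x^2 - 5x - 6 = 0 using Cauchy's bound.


Cauchy's bound: all roots r satisfy |r| <= 1 + max(|a_i/a_n|) for i = 0,...,n-1
where a_n is the leading coefficient.

Coefficients: [2, 3, 2, -5, -6]
Leading coefficient a_n = 2
Ratios |a_i/a_n|: 3/2, 1, 5/2, 3
Maximum ratio: 3
Cauchy's bound: |r| <= 1 + 3 = 4

Upper bound = 4


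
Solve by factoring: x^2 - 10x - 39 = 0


We need two numbers that multiply to -39 and add to -10.
Those numbers are 3 and -13 (since 3 * (-13) = -39 and 3 + (-13) = -10).
So x^2 - 10x - 39 = (x + 3)(x - 13) = 0
Setting each factor to zero: x = -3 or x = 13

x = -3, x = 13


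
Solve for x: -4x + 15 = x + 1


Starting with: -4x + 15 = x + 1
Move all x terms to left: (-4 - 1)x = 1 - 15
Simplify: -5x = -14
Divide both sides by -5: x = 14/5

x = 14/5


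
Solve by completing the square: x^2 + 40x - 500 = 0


Start: x^2 + 40x - 500 = 0
Move constant: x^2 + 40x = 500
Half of 40 is 20, squared is 400
Add 400 to both sides: x^2 + 40x + 400 = 900
(x + 20)^2 = 900
x + 20 = ±30
x = -20 + 30 = 10 or x = -20 - 30 = -50

x = -50, x = 10


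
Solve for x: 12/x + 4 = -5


Subtract 4 from both sides: 12/x = -9
Multiply both sides by x: 12 = -9 * x
Divide by -9: x = -4/3

x = -4/3


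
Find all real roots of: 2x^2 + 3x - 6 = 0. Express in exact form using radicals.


Using the quadratic formula: x = (-b ± sqrt(b^2 - 4ac)) / (2a)
Here a = 2, b = 3, c = -6
Discriminant = b^2 - 4ac = 3^2 - 4(2)(-6) = 9 + 48 = 57
Since discriminant = 57 > 0, there are two real roots.
x = (-3 ± sqrt(57)) / 4
Numerically: x ≈ 1.1375 or x ≈ -2.6375

x = (-3 + sqrt(57)) / 4 or x = (-3 - sqrt(57)) / 4


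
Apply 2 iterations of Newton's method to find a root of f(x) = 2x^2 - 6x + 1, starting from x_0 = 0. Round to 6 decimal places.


Newton's method: x_(n+1) = x_n - f(x_n)/f'(x_n)
f(x) = 2x^2 - 6x + 1
f'(x) = 4x - 6

Iteration 1:
  f(0.000000) = 1.000000
  f'(0.000000) = -6.000000
  x_1 = 0.000000 - (1.000000)/(-6.000000) = 0.166667

Iteration 2:
  f(0.166667) = 0.055556
  f'(0.166667) = -5.333333
  x_2 = 0.166667 - (0.055556)/(-5.333333) = 0.177083

x_2 = 0.177083


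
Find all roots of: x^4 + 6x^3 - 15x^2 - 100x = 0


The constant term is 0, so x = 0 is a root. Factor out x:
  x^3 + 6x^2 - 15x - 100 = 0
Let p(x) = x^3 + 6x^2 - 15x - 100. By the rational root theorem (leading coefficient 1), any rational root is an integer divisor of 100: try ±1, ±2, ... in turn.
Test x = 1: value = -108 ≠ 0.
Test x = -1: value = -80 ≠ 0.
Test x = 2: value = -98 ≠ 0.
Test x = -2: value = -54 ≠ 0.
Test x = 4: value = 0 ✓, so (x - 4) is a factor.
Synthetic division by (x - 4): bring down 1; 1(4) + 6 = 10; 10(4) - 15 = 25; 25(4) - 100 = 0 → quotient x^2 + 10x + 25, remainder 0.
Solve the quadratic x^2 + 10x + 25 = 0: discriminant = 10^2 - 4(1)(25) = 100 - 100 = 0.
Discriminant = 0, so a double root: x = -10/2 = -5.
Collecting all roots found:

x = -5 (multiplicity 2), x = 0, x = 4


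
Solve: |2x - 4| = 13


An absolute value equation |expr| = 13 gives two cases:
Case 1: 2x - 4 = 13
  2x = 17, so x = 17/2
Case 2: 2x - 4 = -13
  2x = -9, so x = -9/2

x = -9/2, x = 17/2


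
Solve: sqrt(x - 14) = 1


Square both sides: x - 14 = 1^2 = 1
x = 1 + 14 = 15
x = 15
Check: sqrt(1*15 - 14) = sqrt(1) = 1 ✓

x = 15


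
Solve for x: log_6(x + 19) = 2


Convert to exponential form: x + 19 = 6^2 = 36
x = 36 - 19 = 17
Check: log_6(17 + 19) = log_6(36) = log_6(36) = 2 ✓

x = 17


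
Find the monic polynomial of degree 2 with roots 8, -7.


A monic polynomial with roots 8, -7 is:
p(x) = (x - 8)(x + 7)
After multiplying by (x - 8): x - 8
After multiplying by (x + 7): x^2 - x - 56

x^2 - x - 56


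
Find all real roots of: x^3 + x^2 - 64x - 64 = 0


Let p(x) = x^3 + x^2 - 64x - 64. By the rational root theorem (leading coefficient 1), any rational root is an integer divisor of 64: try ±1, ±2, ... in turn.
Test x = 1: value = -126 ≠ 0.
Test x = -1: value = 0 ✓, so (x + 1) is a factor.
Synthetic division by (x + 1): bring down 1; 1(-1) + 1 = 0; 0(-1) - 64 = -64; (-64)(-1) - 64 = 0 → quotient x^2 - 64, remainder 0.
Solve the quadratic x^2 - 64 = 0: discriminant = 0^2 - 4(1)(-64) = 0 + 256 = 256.
sqrt(256) = 16, so x = (0 ± 16)/2: x = 8 or x = -8.

x = -8, x = -1, x = 8


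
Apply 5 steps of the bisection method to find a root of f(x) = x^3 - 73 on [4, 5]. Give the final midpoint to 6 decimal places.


f(x) = x^3 - 73
f(4) = -9 < 0
f(5) = 52 > 0

Step 1: midpoint = (4.000000 + 5.000000)/2 = 4.500000
  f(4.500000) = 18.125000
  f(mid) > 0, so root is in [4.000000, 4.500000]

Step 2: midpoint = (4.000000 + 4.500000)/2 = 4.250000
  f(4.250000) = 3.765625
  f(mid) > 0, so root is in [4.000000, 4.250000]

Step 3: midpoint = (4.000000 + 4.250000)/2 = 4.125000
  f(4.125000) = -2.810547
  f(mid) < 0, so root is in [4.125000, 4.250000]

Step 4: midpoint = (4.125000 + 4.250000)/2 = 4.187500
  f(4.187500) = 0.428467
  f(mid) > 0, so root is in [4.125000, 4.187500]

Step 5: midpoint = (4.125000 + 4.187500)/2 = 4.156250
  f(4.156250) = -1.203217
  f(mid) < 0, so root is in [4.156250, 4.187500]

midpoint = 4.156250


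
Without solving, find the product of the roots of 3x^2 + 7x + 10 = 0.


By Vieta's formulas for ax^2 + bx + c = 0:
  Sum of roots = -b/a
  Product of roots = c/a

Here a = 3, b = 7, c = 10
Sum = -(7)/3 = -7/3
Product = 10/3 = 10/3

Product = 10/3


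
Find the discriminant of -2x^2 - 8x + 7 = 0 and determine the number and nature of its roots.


For ax^2 + bx + c = 0, discriminant D = b^2 - 4ac
Here a = -2, b = -8, c = 7
D = (-8)^2 - 4(-2)(7) = 64 + 56 = 120

D = 120 > 0 but not a perfect square
The equation has 2 distinct real irrational roots.

Discriminant = 120, 2 distinct real irrational roots


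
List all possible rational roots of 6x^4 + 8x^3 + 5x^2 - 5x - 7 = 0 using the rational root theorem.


Rational root theorem: possible roots are ±p/q where:
  p divides the constant term (-7): p ∈ {1, 7}
  q divides the leading coefficient (6): q ∈ {1, 2, 3, 6}

All possible rational roots: -7, -7/2, -7/3, -7/6, -1, -1/2, -1/3, -1/6, 1/6, 1/3, 1/2, 1, 7/6, 7/3, 7/2, 7

-7, -7/2, -7/3, -7/6, -1, -1/2, -1/3, -1/6, 1/6, 1/3, 1/2, 1, 7/6, 7/3, 7/2, 7


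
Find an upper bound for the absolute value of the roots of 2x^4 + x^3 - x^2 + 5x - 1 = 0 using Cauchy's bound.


Cauchy's bound: all roots r satisfy |r| <= 1 + max(|a_i/a_n|) for i = 0,...,n-1
where a_n is the leading coefficient.

Coefficients: [2, 1, -1, 5, -1]
Leading coefficient a_n = 2
Ratios |a_i/a_n|: 1/2, 1/2, 5/2, 1/2
Maximum ratio: 5/2
Cauchy's bound: |r| <= 1 + 5/2 = 7/2

Upper bound = 7/2


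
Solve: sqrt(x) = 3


Square both sides: x = 3^2 = 9
x = 9 - 0 = 9
x = 9
Check: sqrt(1*9 + 0) = sqrt(9) = 3 ✓

x = 9


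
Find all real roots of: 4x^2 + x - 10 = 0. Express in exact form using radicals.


Using the quadratic formula: x = (-b ± sqrt(b^2 - 4ac)) / (2a)
Here a = 4, b = 1, c = -10
Discriminant = b^2 - 4ac = 1^2 - 4(4)(-10) = 1 + 160 = 161
Since discriminant = 161 > 0, there are two real roots.
x = (-1 ± sqrt(161)) / 8
Numerically: x ≈ 1.4611 or x ≈ -1.7111

x = (-1 + sqrt(161)) / 8 or x = (-1 - sqrt(161)) / 8


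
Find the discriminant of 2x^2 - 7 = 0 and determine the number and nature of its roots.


For ax^2 + bx + c = 0, discriminant D = b^2 - 4ac
Here a = 2, b = 0, c = -7
D = (0)^2 - 4(2)(-7) = 0 + 56 = 56

D = 56 > 0 but not a perfect square
The equation has 2 distinct real irrational roots.

Discriminant = 56, 2 distinct real irrational roots


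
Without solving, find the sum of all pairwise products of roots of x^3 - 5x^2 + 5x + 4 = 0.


By Vieta's formulas for x^3 + bx^2 + cx + d = 0:
  r1 + r2 + r3 = -b/a = 5
  r1*r2 + r1*r3 + r2*r3 = c/a = 5
  r1*r2*r3 = -d/a = -4


Sum of pairwise products = 5


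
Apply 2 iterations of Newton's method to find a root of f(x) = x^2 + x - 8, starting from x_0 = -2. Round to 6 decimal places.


Newton's method: x_(n+1) = x_n - f(x_n)/f'(x_n)
f(x) = x^2 + x - 8
f'(x) = 2x + 1

Iteration 1:
  f(-2.000000) = -6.000000
  f'(-2.000000) = -3.000000
  x_1 = -2.000000 - (-6.000000)/(-3.000000) = -4.000000

Iteration 2:
  f(-4.000000) = 4.000000
  f'(-4.000000) = -7.000000
  x_2 = -4.000000 - (4.000000)/(-7.000000) = -3.428571

x_2 = -3.428571


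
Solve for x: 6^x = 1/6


Express both sides with the same base.
1/6 = 6^(-1)
Since the bases match: x = -1

x = -1


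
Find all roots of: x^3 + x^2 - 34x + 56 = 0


Let p(x) = x^3 + x^2 - 34x + 56. By the rational root theorem (leading coefficient 1), any rational root is an integer divisor of 56: try ±1, ±2, ... in turn.
Test x = 1: value = 24 ≠ 0.
Test x = -1: value = 90 ≠ 0.
Test x = 2: value = 0 ✓, so (x - 2) is a factor.
Synthetic division by (x - 2): bring down 1; 1(2) + 1 = 3; 3(2) - 34 = -28; (-28)(2) + 56 = 0 → quotient x^2 + 3x - 28, remainder 0.
Solve the quadratic x^2 + 3x - 28 = 0: discriminant = 3^2 - 4(1)(-28) = 9 + 112 = 121.
sqrt(121) = 11, so x = (-3 ± 11)/2: x = 4 or x = -7.
Collecting all roots found:

x = -7, x = 2, x = 4


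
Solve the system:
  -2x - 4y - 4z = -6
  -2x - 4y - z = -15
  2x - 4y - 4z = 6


Using Cramer's rule. Expand each determinant along the first row.
D  = (-2)*[(-4)*(-4) - (-1)*(-4)] - (-4)*[(-2)*(-4) - (-1)*2] + (-4)*[(-2)*(-4) - (-4)*2]
  = (-2)*(12) - (-4)*(10) + (-4)*(16) = -48
Dx = (-6)*[(-4)*(-4) - (-1)*(-4)] - (-4)*[(-15)*(-4) - (-1)*6] + (-4)*[(-15)*(-4) - (-4)*6]
  = (-6)*(12) - (-4)*(66) + (-4)*(84) = -144
Dy = (-2)*[(-15)*(-4) - (-1)*6] - (-6)*[(-2)*(-4) - (-1)*2] + (-4)*[(-2)*6 - (-15)*2]
  = (-2)*(66) - (-6)*(10) + (-4)*(18) = -144
Dz = (-2)*[(-4)*6 - (-15)*(-4)] - (-4)*[(-2)*6 - (-15)*2] + (-6)*[(-2)*(-4) - (-4)*2]
  = (-2)*(-84) - (-4)*(18) + (-6)*(16) = 144
x = Dx/D = -144/-48 = 3, y = Dy/D = -144/-48 = 3, z = Dz/D = 144/-48 = -3
Check eq1: (-2)(3) + (-4)(3) + (-4)(-3) = -6 = -6 ✓
Check eq2: (-2)(3) + (-4)(3) + (-1)(-3) = -15 = -15 ✓
Check eq3: (2)(3) + (-4)(3) + (-4)(-3) = 6 = 6 ✓

x = 3, y = 3, z = -3


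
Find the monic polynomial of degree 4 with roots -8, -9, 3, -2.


A monic polynomial with roots -8, -9, 3, -2 is:
p(x) = (x + 8)(x + 9)(x - 3)(x + 2)
After multiplying by (x + 8): x + 8
After multiplying by (x + 9): x^2 + 17x + 72
After multiplying by (x - 3): x^3 + 14x^2 + 21x - 216
After multiplying by (x + 2): x^4 + 16x^3 + 49x^2 - 174x - 432

x^4 + 16x^3 + 49x^2 - 174x - 432


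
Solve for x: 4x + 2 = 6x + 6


Starting with: 4x + 2 = 6x + 6
Move all x terms to left: (4 - 6)x = 6 - 2
Simplify: -2x = 4
Divide both sides by -2: x = -2

x = -2


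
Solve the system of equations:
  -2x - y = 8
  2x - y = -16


Using Cramer's rule:
Determinant D = (-2)(-1) - (2)(-1) = 2 + 2 = 4
Dx = (8)(-1) - (-16)(-1) = -8 - 16 = -24
Dy = (-2)(-16) - (2)(8) = 32 - 16 = 16
x = Dx/D = -24/4 = -6
y = Dy/D = 16/4 = 4

x = -6, y = 4


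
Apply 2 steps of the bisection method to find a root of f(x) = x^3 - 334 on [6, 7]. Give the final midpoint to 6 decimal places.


f(x) = x^3 - 334
f(6) = -118 < 0
f(7) = 9 > 0

Step 1: midpoint = (6.000000 + 7.000000)/2 = 6.500000
  f(6.500000) = -59.375000
  f(mid) < 0, so root is in [6.500000, 7.000000]

Step 2: midpoint = (6.500000 + 7.000000)/2 = 6.750000
  f(6.750000) = -26.453125
  f(mid) < 0, so root is in [6.750000, 7.000000]

midpoint = 6.750000


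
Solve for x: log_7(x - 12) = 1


Convert to exponential form: x - 12 = 7^1 = 7
x = 7 + 12 = 19
Check: log_7(19 - 12) = log_7(7) = log_7(7) = 1 ✓

x = 19


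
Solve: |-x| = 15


An absolute value equation |expr| = 15 gives two cases:
Case 1: -x = 15
  -x = 15, so x = -15
Case 2: -x = -15
  -x = -15, so x = 15

x = -15, x = 15


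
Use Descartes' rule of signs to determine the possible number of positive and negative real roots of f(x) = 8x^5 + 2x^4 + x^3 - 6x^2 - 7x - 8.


Descartes' rule of signs:

For positive roots, count sign changes in f(x) = 8x^5 + 2x^4 + x^3 - 6x^2 - 7x - 8:
Signs of coefficients: +, +, +, -, -, -
Number of sign changes: 1
Possible positive real roots: 1

For negative roots, examine f(-x) = -8x^5 + 2x^4 - x^3 - 6x^2 + 7x - 8:
Signs of coefficients: -, +, -, -, +, -
Number of sign changes: 4
Possible negative real roots: 4, 2, 0

Positive roots: 1; Negative roots: 4 or 2 or 0


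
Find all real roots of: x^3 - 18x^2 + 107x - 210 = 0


Let p(x) = x^3 - 18x^2 + 107x - 210. By the rational root theorem (leading coefficient 1), any rational root is an integer divisor of 210: try ±1, ±2, ... in turn.
Test x = 1: value = -120 ≠ 0.
Test x = -1: value = -336 ≠ 0.
Test x = 2: value = -60 ≠ 0.
Test x = -2: value = -504 ≠ 0.
Test x = 3: value = -24 ≠ 0.
Test x = -3: value = -720 ≠ 0.
Test x = 5: value = 0 ✓, so (x - 5) is a factor.
Synthetic division by (x - 5): bring down 1; 1(5) - 18 = -13; (-13)(5) + 107 = 42; 42(5) - 210 = 0 → quotient x^2 - 13x + 42, remainder 0.
Solve the quadratic x^2 - 13x + 42 = 0: discriminant = (-13)^2 - 4(1)(42) = 169 - 168 = 1.
sqrt(1) = 1, so x = (13 ± 1)/2: x = 7 or x = 6.

x = 5, x = 6, x = 7


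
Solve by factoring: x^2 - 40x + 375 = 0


We need two numbers that multiply to 375 and add to -40.
Those numbers are -25 and -15 (since (-25) * (-15) = 375 and (-25) + (-15) = -40).
So x^2 - 40x + 375 = (x - 25)(x - 15) = 0
Setting each factor to zero: x = 25 or x = 15

x = 15, x = 25


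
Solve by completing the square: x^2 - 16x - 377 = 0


Start: x^2 - 16x - 377 = 0
Move constant: x^2 - 16x = 377
Half of -16 is -8, squared is 64
Add 64 to both sides: x^2 - 16x + 64 = 441
(x - 8)^2 = 441
x - 8 = ±21
x = 8 + 21 = 29 or x = 8 - 21 = -13

x = -13, x = 29


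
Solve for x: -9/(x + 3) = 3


Multiply both sides by (x + 3): -9 = 3(x + 3)
Distribute: -9 = 3x + 9
3x = -9 - 9 = -18
x = -6

x = -6


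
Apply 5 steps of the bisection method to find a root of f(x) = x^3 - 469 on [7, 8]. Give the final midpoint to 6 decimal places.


f(x) = x^3 - 469
f(7) = -126 < 0
f(8) = 43 > 0

Step 1: midpoint = (7.000000 + 8.000000)/2 = 7.500000
  f(7.500000) = -47.125000
  f(mid) < 0, so root is in [7.500000, 8.000000]

Step 2: midpoint = (7.500000 + 8.000000)/2 = 7.750000
  f(7.750000) = -3.515625
  f(mid) < 0, so root is in [7.750000, 8.000000]

Step 3: midpoint = (7.750000 + 8.000000)/2 = 7.875000
  f(7.875000) = 19.373047
  f(mid) > 0, so root is in [7.750000, 7.875000]

Step 4: midpoint = (7.750000 + 7.875000)/2 = 7.812500
  f(7.812500) = 7.837158
  f(mid) > 0, so root is in [7.750000, 7.812500]

Step 5: midpoint = (7.750000 + 7.812500)/2 = 7.781250
  f(7.781250) = 2.137970
  f(mid) > 0, so root is in [7.750000, 7.781250]

midpoint = 7.781250


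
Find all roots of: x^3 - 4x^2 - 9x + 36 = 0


Let p(x) = x^3 - 4x^2 - 9x + 36. By the rational root theorem (leading coefficient 1), any rational root is an integer divisor of 36: try ±1, ±2, ... in turn.
Test x = 1: value = 24 ≠ 0.
Test x = -1: value = 40 ≠ 0.
Test x = 2: value = 10 ≠ 0.
Test x = -2: value = 30 ≠ 0.
Test x = 3: value = 0 ✓, so (x - 3) is a factor.
Synthetic division by (x - 3): bring down 1; 1(3) - 4 = -1; (-1)(3) - 9 = -12; (-12)(3) + 36 = 0 → quotient x^2 - x - 12, remainder 0.
Solve the quadratic x^2 - x - 12 = 0: discriminant = (-1)^2 - 4(1)(-12) = 1 + 48 = 49.
sqrt(49) = 7, so x = (1 ± 7)/2: x = 4 or x = -3.
Collecting all roots found:

x = -3, x = 3, x = 4


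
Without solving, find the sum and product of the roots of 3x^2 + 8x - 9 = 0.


By Vieta's formulas for ax^2 + bx + c = 0:
  Sum of roots = -b/a
  Product of roots = c/a

Here a = 3, b = 8, c = -9
Sum = -(8)/3 = -8/3
Product = -9/3 = -3

Sum = -8/3, Product = -3


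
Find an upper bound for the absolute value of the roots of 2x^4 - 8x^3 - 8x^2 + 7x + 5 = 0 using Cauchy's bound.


Cauchy's bound: all roots r satisfy |r| <= 1 + max(|a_i/a_n|) for i = 0,...,n-1
where a_n is the leading coefficient.

Coefficients: [2, -8, -8, 7, 5]
Leading coefficient a_n = 2
Ratios |a_i/a_n|: 4, 4, 7/2, 5/2
Maximum ratio: 4
Cauchy's bound: |r| <= 1 + 4 = 5

Upper bound = 5


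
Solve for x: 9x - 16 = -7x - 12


Starting with: 9x - 16 = -7x - 12
Move all x terms to left: (9 + 7)x = -12 + 16
Simplify: 16x = 4
Divide both sides by 16: x = 1/4

x = 1/4


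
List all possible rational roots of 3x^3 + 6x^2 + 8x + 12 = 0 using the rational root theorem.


Rational root theorem: possible roots are ±p/q where:
  p divides the constant term (12): p ∈ {1, 2, 3, 4, 6, 12}
  q divides the leading coefficient (3): q ∈ {1, 3}

All possible rational roots: -12, -6, -4, -3, -2, -4/3, -1, -2/3, -1/3, 1/3, 2/3, 1, 4/3, 2, 3, 4, 6, 12

-12, -6, -4, -3, -2, -4/3, -1, -2/3, -1/3, 1/3, 2/3, 1, 4/3, 2, 3, 4, 6, 12


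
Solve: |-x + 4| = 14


An absolute value equation |expr| = 14 gives two cases:
Case 1: -x + 4 = 14
  -x = 10, so x = -10
Case 2: -x + 4 = -14
  -x = -18, so x = 18

x = -10, x = 18


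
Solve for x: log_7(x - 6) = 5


Convert to exponential form: x - 6 = 7^5 = 16807
x = 16807 + 6 = 16813
Check: log_7(16813 - 6) = log_7(16807) = log_7(16807) = 5 ✓

x = 16813


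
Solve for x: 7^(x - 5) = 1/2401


Express both sides with the same base.
1/2401 = 7^(-4)
Since the bases match, equate exponents: x - 5 = -4
So x = -4 - (-5) = 1

x = 1


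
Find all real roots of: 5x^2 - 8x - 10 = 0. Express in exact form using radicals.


Using the quadratic formula: x = (-b ± sqrt(b^2 - 4ac)) / (2a)
Here a = 5, b = -8, c = -10
Discriminant = b^2 - 4ac = (-8)^2 - 4(5)(-10) = 64 + 200 = 264
Since discriminant = 264 > 0, there are two real roots.
x = (8 ± 2*sqrt(66)) / 10
Simplifying: x = (4 ± sqrt(66)) / 5
Numerically: x ≈ 2.4248 or x ≈ -0.8248

x = (4 + sqrt(66)) / 5 or x = (4 - sqrt(66)) / 5


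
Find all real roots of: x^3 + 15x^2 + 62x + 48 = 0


Let p(x) = x^3 + 15x^2 + 62x + 48. By the rational root theorem (leading coefficient 1), any rational root is an integer divisor of 48: try ±1, ±2, ... in turn.
Test x = 1: value = 126 ≠ 0.
Test x = -1: value = 0 ✓, so (x + 1) is a factor.
Synthetic division by (x + 1): bring down 1; 1(-1) + 15 = 14; 14(-1) + 62 = 48; 48(-1) + 48 = 0 → quotient x^2 + 14x + 48, remainder 0.
Solve the quadratic x^2 + 14x + 48 = 0: discriminant = 14^2 - 4(1)(48) = 196 - 192 = 4.
sqrt(4) = 2, so x = (-14 ± 2)/2: x = -6 or x = -8.

x = -8, x = -6, x = -1


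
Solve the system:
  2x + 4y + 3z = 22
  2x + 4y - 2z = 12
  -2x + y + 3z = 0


Using Cramer's rule. Expand each determinant along the first row.
D  = 2*[4*3 - (-2)*1] - 4*[2*3 - (-2)*(-2)] + 3*[2*1 - 4*(-2)]
  = 2*(14) - 4*(2) + 3*(10) = 50
Dx = 22*[4*3 - (-2)*1] - 4*[12*3 - (-2)*0] + 3*[12*1 - 4*0]
  = 22*(14) - 4*(36) + 3*(12) = 200
Dy = 2*[12*3 - (-2)*0] - 22*[2*3 - (-2)*(-2)] + 3*[2*0 - 12*(-2)]
  = 2*(36) - 22*(2) + 3*(24) = 100
Dz = 2*[4*0 - 12*1] - 4*[2*0 - 12*(-2)] + 22*[2*1 - 4*(-2)]
  = 2*(-12) - 4*(24) + 22*(10) = 100
x = Dx/D = 200/50 = 4, y = Dy/D = 100/50 = 2, z = Dz/D = 100/50 = 2
Check eq1: (2)(4) + (4)(2) + (3)(2) = 22 = 22 ✓
Check eq2: (2)(4) + (4)(2) + (-2)(2) = 12 = 12 ✓
Check eq3: (-2)(4) + (1)(2) + (3)(2) = 0 = 0 ✓

x = 4, y = 2, z = 2


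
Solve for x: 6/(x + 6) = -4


Multiply both sides by (x + 6): 6 = -4(x + 6)
Distribute: 6 = -4x - 24
-4x = 6 + 24 = 30
x = -15/2

x = -15/2


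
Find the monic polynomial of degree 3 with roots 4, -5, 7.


A monic polynomial with roots 4, -5, 7 is:
p(x) = (x - 4)(x + 5)(x - 7)
After multiplying by (x - 4): x - 4
After multiplying by (x + 5): x^2 + x - 20
After multiplying by (x - 7): x^3 - 6x^2 - 27x + 140

x^3 - 6x^2 - 27x + 140
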